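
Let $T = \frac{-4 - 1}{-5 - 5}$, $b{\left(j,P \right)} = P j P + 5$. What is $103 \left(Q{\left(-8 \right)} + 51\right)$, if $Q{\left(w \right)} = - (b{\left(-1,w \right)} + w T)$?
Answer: $11742$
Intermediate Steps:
$b{\left(j,P \right)} = 5 + j P^{2}$ ($b{\left(j,P \right)} = j P^{2} + 5 = 5 + j P^{2}$)
$T = \frac{1}{2}$ ($T = - \frac{5}{-10} = \left(-5\right) \left(- \frac{1}{10}\right) = \frac{1}{2} \approx 0.5$)
$Q{\left(w \right)} = -5 + w^{2} - \frac{w}{2}$ ($Q{\left(w \right)} = - (\left(5 - w^{2}\right) + w \frac{1}{2}) = - (\left(5 - w^{2}\right) + \frac{w}{2}) = - (5 + \frac{w}{2} - w^{2}) = -5 + w^{2} - \frac{w}{2}$)
$103 \left(Q{\left(-8 \right)} + 51\right) = 103 \left(\left(-5 + \left(-8\right)^{2} - -4\right) + 51\right) = 103 \left(\left(-5 + 64 + 4\right) + 51\right) = 103 \left(63 + 51\right) = 103 \cdot 114 = 11742$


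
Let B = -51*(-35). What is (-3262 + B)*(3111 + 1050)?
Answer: -6145797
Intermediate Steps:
B = 1785
(-3262 + B)*(3111 + 1050) = (-3262 + 1785)*(3111 + 1050) = -1477*4161 = -6145797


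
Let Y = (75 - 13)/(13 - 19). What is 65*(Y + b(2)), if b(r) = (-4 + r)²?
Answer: -1235/3 ≈ -411.67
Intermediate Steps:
Y = -31/3 (Y = 62/(-6) = 62*(-⅙) = -31/3 ≈ -10.333)
65*(Y + b(2)) = 65*(-31/3 + (-4 + 2)²) = 65*(-31/3 + (-2)²) = 65*(-31/3 + 4) = 65*(-19/3) = -1235/3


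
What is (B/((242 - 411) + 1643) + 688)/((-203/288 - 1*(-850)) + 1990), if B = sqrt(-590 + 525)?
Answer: 198144/817717 + 144*I*sqrt(65)/602657429 ≈ 0.24231 + 1.9264e-6*I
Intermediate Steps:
B = I*sqrt(65) (B = sqrt(-65) = I*sqrt(65) ≈ 8.0623*I)
(B/((242 - 411) + 1643) + 688)/((-203/288 - 1*(-850)) + 1990) = ((I*sqrt(65))/((242 - 411) + 1643) + 688)/((-203/288 - 1*(-850)) + 1990) = ((I*sqrt(65))/(-169 + 1643) + 688)/((-203*1/288 + 850) + 1990) = ((I*sqrt(65))/1474 + 688)/((-203/288 + 850) + 1990) = ((I*sqrt(65))*(1/1474) + 688)/(244597/288 + 1990) = (I*sqrt(65)/1474 + 688)/(817717/288) = (688 + I*sqrt(65)/1474)*(288/817717) = 198144/817717 + 144*I*sqrt(65)/602657429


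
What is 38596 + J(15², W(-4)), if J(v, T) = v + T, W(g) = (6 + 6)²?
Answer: 38965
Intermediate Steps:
W(g) = 144 (W(g) = 12² = 144)
J(v, T) = T + v
38596 + J(15², W(-4)) = 38596 + (144 + 15²) = 38596 + (144 + 225) = 38596 + 369 = 38965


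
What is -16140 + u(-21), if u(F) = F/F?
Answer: -16139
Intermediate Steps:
u(F) = 1
-16140 + u(-21) = -16140 + 1 = -16139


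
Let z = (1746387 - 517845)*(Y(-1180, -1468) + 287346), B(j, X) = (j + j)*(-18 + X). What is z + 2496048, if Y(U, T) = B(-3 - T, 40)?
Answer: 432210942900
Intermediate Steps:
B(j, X) = 2*j*(-18 + X) (B(j, X) = (2*j)*(-18 + X) = 2*j*(-18 + X))
Y(U, T) = -132 - 44*T (Y(U, T) = 2*(-3 - T)*(-18 + 40) = 2*(-3 - T)*22 = -132 - 44*T)
z = 432208446852 (z = (1746387 - 517845)*((-132 - 44*(-1468)) + 287346) = 1228542*((-132 + 64592) + 287346) = 1228542*(64460 + 287346) = 1228542*351806 = 432208446852)
z + 2496048 = 432208446852 + 2496048 = 432210942900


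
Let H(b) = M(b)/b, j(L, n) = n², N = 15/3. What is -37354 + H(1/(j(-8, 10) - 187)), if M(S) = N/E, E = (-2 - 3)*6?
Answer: -74679/2 ≈ -37340.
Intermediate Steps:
E = -30 (E = -5*6 = -30)
N = 5 (N = 15*(⅓) = 5)
M(S) = -⅙ (M(S) = 5/(-30) = 5*(-1/30) = -⅙)
H(b) = -1/(6*b)
-37354 + H(1/(j(-8, 10) - 187)) = -37354 - 1/(6*(1/(10² - 187))) = -37354 - 1/(6*(1/(100 - 187))) = -37354 - 1/(6*(1/(-87))) = -37354 - 1/(6*(-1/87)) = -37354 - ⅙*(-87) = -37354 + 29/2 = -74679/2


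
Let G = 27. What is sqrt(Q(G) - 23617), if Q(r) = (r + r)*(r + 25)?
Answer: I*sqrt(20809) ≈ 144.25*I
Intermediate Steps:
Q(r) = 2*r*(25 + r) (Q(r) = (2*r)*(25 + r) = 2*r*(25 + r))
sqrt(Q(G) - 23617) = sqrt(2*27*(25 + 27) - 23617) = sqrt(2*27*52 - 23617) = sqrt(2808 - 23617) = sqrt(-20809) = I*sqrt(20809)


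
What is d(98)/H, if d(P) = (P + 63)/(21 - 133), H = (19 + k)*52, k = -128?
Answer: 23/90688 ≈ 0.00025362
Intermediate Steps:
H = -5668 (H = (19 - 128)*52 = -109*52 = -5668)
d(P) = -9/16 - P/112 (d(P) = (63 + P)/(-112) = (63 + P)*(-1/112) = -9/16 - P/112)
d(98)/H = (-9/16 - 1/112*98)/(-5668) = (-9/16 - 7/8)*(-1/5668) = -23/16*(-1/5668) = 23/90688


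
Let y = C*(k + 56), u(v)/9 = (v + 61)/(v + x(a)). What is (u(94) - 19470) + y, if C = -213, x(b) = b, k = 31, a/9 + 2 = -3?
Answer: -1860654/49 ≈ -37973.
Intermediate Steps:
a = -45 (a = -18 + 9*(-3) = -18 - 27 = -45)
u(v) = 9*(61 + v)/(-45 + v) (u(v) = 9*((v + 61)/(v - 45)) = 9*((61 + v)/(-45 + v)) = 9*(61 + v)/(-45 + v))
y = -18531 (y = -213*(31 + 56) = -213*87 = -18531)
(u(94) - 19470) + y = (9*(61 + 94)/(-45 + 94) - 19470) - 18531 = (9*155/49 - 19470) - 18531 = (9*(1/49)*155 - 19470) - 18531 = (1395/49 - 19470) - 18531 = -952635/49 - 18531 = -1860654/49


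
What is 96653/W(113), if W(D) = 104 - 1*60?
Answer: 96653/44 ≈ 2196.7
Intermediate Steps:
W(D) = 44 (W(D) = 104 - 60 = 44)
96653/W(113) = 96653/44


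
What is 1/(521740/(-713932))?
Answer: -178483/130435 ≈ -1.3684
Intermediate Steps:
1/(521740/(-713932)) = 1/(521740*(-1/713932)) = 1/(-130435/178483) = -178483/130435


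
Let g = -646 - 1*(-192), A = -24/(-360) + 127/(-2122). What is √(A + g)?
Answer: I*√459962693490/31830 ≈ 21.307*I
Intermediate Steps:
A = 217/31830 (A = -24*(-1/360) + 127*(-1/2122) = 1/15 - 127/2122 = 217/31830 ≈ 0.0068175)
g = -454 (g = -646 + 192 = -454)
√(A + g) = √(217/31830 - 454) = √(-14450603/31830) = I*√459962693490/31830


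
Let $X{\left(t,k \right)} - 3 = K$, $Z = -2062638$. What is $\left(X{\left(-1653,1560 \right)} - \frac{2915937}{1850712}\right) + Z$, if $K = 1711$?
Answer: $- \frac{1271393231275}{616904} \approx -2.0609 \cdot 10^{6}$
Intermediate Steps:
$X{\left(t,k \right)} = 1714$ ($X{\left(t,k \right)} = 3 + 1711 = 1714$)
$\left(X{\left(-1653,1560 \right)} - \frac{2915937}{1850712}\right) + Z = \left(1714 - \frac{2915937}{1850712}\right) - 2062638 = \left(1714 - \frac{971979}{616904}\right) - 2062638 = \frac{1056401477}{616904} - 2062638 = - \frac{1271393231275}{616904}$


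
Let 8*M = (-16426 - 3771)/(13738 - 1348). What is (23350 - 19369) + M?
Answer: 394576523/99120 ≈ 3980.8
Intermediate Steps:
M = -20197/99120 (M = ((-16426 - 3771)/(13738 - 1348))/8 = (-20197/12390)/8 = (-20197*1/12390)/8 = (1/8)*(-20197/12390) = -20197/99120 ≈ -0.20376)
(23350 - 19369) + M = (23350 - 19369) - 20197/99120 = 3981 - 20197/99120 = 394576523/99120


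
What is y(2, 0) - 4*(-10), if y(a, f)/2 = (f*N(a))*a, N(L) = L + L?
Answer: 40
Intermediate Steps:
N(L) = 2*L
y(a, f) = 4*f*a² (y(a, f) = 2*((f*(2*a))*a) = 2*((2*a*f)*a) = 2*(2*f*a²) = 4*f*a²)
y(2, 0) - 4*(-10) = 4*0*2² - 4*(-10) = 4*0*4 + 40 = 0 + 40 = 40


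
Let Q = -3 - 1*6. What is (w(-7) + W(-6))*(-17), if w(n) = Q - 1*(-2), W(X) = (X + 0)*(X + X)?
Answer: -1105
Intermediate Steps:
Q = -9 (Q = -3 - 6 = -9)
W(X) = 2*X² (W(X) = X*(2*X) = 2*X²)
w(n) = -7 (w(n) = -9 - 1*(-2) = -9 + 2 = -7)
(w(-7) + W(-6))*(-17) = (-7 + 2*(-6)²)*(-17) = (-7 + 2*36)*(-17) = (-7 + 72)*(-17) = 65*(-17) = -1105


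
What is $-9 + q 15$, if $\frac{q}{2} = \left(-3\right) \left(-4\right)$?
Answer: $351$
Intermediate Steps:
$q = 24$ ($q = 2 \left(\left(-3\right) \left(-4\right)\right) = 2 \cdot 12 = 24$)
$-9 + q 15 = -9 + 24 \cdot 15 = -9 + 360 = 351$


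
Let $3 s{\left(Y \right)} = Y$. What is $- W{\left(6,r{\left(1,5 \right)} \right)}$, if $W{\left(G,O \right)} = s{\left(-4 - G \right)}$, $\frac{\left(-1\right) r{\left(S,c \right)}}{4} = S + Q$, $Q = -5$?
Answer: $\frac{10}{3} \approx 3.3333$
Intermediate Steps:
$s{\left(Y \right)} = \frac{Y}{3}$
$r{\left(S,c \right)} = 20 - 4 S$ ($r{\left(S,c \right)} = - 4 \left(S - 5\right) = - 4 \left(-5 + S\right) = 20 - 4 S$)
$W{\left(G,O \right)} = - \frac{4}{3} - \frac{G}{3}$ ($W{\left(G,O \right)} = \frac{-4 - G}{3} = - \frac{4}{3} - \frac{G}{3}$)
$- W{\left(6,r{\left(1,5 \right)} \right)} = - (- \frac{4}{3} - 2) = \left(-1\right) \left(- \frac{10}{3}\right) = \frac{10}{3}$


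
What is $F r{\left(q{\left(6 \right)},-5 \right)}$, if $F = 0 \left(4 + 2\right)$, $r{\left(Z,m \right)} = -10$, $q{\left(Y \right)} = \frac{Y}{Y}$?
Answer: $0$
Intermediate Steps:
$q{\left(Y \right)} = 1$
$F = 0$ ($F = 0 \cdot 6 = 0$)
$F r{\left(q{\left(6 \right)},-5 \right)} = 0 \left(-10\right) = 0$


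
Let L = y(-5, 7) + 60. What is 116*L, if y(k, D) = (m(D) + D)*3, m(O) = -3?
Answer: 8352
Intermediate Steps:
y(k, D) = -9 + 3*D (y(k, D) = (-3 + D)*3 = -9 + 3*D)
L = 72 (L = (-9 + 3*7) + 60 = (-9 + 21) + 60 = 12 + 60 = 72)
116*L = 116*72 = 8352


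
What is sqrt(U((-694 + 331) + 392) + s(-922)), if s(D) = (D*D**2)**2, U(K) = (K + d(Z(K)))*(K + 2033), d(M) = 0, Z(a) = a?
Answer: sqrt(614307087993452502) ≈ 7.8378e+8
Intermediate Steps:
U(K) = K*(2033 + K) (U(K) = (K + 0)*(K + 2033) = K*(2033 + K))
s(D) = D**6 (s(D) = (D**3)**2 = D**6)
sqrt(U((-694 + 331) + 392) + s(-922)) = sqrt(((-694 + 331) + 392)*(2033 + ((-694 + 331) + 392)) + (-922)**6) = sqrt((-363 + 392)*(2033 + (-363 + 392)) + 614307087993392704) = sqrt(29*(2033 + 29) + 614307087993392704) = sqrt(29*2062 + 614307087993392704) = sqrt(59798 + 614307087993392704) = sqrt(614307087993452502)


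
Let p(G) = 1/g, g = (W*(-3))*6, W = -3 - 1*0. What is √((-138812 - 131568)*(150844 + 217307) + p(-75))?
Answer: I*√32251176231114/18 ≈ 3.155e+5*I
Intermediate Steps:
W = -3 (W = -3 + 0 = -3)
g = 54 (g = -3*(-3)*6 = 9*6 = 54)
p(G) = 1/54
√((-138812 - 131568)*(150844 + 217307) + p(-75)) = √((-138812 - 131568)*(150844 + 217307) + 1/54) = √(-270380*368151 + 1/54) = √(-99540667380 + 1/54) = √(-5375196038519/54) = I*√32251176231114/18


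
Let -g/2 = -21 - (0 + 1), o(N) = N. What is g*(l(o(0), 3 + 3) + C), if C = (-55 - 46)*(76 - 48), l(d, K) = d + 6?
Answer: -124168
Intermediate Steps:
l(d, K) = 6 + d
C = -2828 (C = -101*28 = -2828)
g = 44 (g = -2*(-21 - (0 + 1)) = -2*(-21 - 1*1) = -2*(-21 - 1) = -2*(-22) = 44)
g*(l(o(0), 3 + 3) + C) = 44*((6 + 0) - 2828) = 44*(6 - 2828) = 44*(-2822) = -124168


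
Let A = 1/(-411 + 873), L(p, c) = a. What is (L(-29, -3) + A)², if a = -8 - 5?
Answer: 36060025/213444 ≈ 168.94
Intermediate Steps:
a = -13
L(p, c) = -13
A = 1/462 ≈ 0.0021645
(L(-29, -3) + A)² = (-13 + 1/462)² = (-6005/462)² = 36060025/213444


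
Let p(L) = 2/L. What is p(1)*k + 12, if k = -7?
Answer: -2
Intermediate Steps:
p(1)*k + 12 = (2/1)*(-7) + 12 = (2*1)*(-7) + 12 = 2*(-7) + 12 = -14 + 12 = -2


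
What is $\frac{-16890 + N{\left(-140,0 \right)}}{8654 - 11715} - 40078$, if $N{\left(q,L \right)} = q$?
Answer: $- \frac{122661728}{3061} \approx -40072.0$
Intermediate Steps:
$\frac{-16890 + N{\left(-140,0 \right)}}{8654 - 11715} - 40078 = \frac{-16890 - 140}{8654 - 11715} - 40078 = - \frac{17030}{8654 - 11715} - 40078 = - \frac{17030}{-3061} - 40078 = \left(-17030\right) \left(- \frac{1}{3061}\right) - 40078 = \frac{17030}{3061} - 40078 = - \frac{122661728}{3061}$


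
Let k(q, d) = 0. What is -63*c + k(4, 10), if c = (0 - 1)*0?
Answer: 0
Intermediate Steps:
c = 0 (c = -1*0 = 0)
-63*c + k(4, 10) = -63*0 + 0 = 0 + 0 = 0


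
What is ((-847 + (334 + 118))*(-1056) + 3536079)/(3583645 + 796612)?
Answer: 3953199/4380257 ≈ 0.90250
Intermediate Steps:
((-847 + (334 + 118))*(-1056) + 3536079)/(3583645 + 796612) = ((-847 + 452)*(-1056) + 3536079)/4380257 = (-395*(-1056) + 3536079)*(1/4380257) = (417120 + 3536079)*(1/4380257) = 3953199*(1/4380257) = 3953199/4380257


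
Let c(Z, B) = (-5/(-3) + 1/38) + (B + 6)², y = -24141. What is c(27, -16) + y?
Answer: -2740481/114 ≈ -24039.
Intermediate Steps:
c(Z, B) = 193/114 + (6 + B)² (c(Z, B) = (-5*(-⅓) + 1*(1/38)) + (6 + B)² = (5/3 + 1/38) + (6 + B)² = 193/114 + (6 + B)²)
c(27, -16) + y = (193/114 + (6 - 16)²) - 24141 = (193/114 + (-10)²) - 24141 = (193/114 + 100) - 24141 = 11593/114 - 24141 = -2740481/114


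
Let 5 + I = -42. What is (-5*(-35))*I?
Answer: -8225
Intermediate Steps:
I = -47 (I = -5 - 42 = -47)
(-5*(-35))*I = -5*(-35)*(-47) = 175*(-47) = -8225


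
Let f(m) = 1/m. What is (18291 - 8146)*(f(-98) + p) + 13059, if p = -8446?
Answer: -8395828023/98 ≈ -8.5672e+7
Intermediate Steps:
(18291 - 8146)*(f(-98) + p) + 13059 = (18291 - 8146)*(1/(-98) - 8446) + 13059 = 10145*(-1/98 - 8446) + 13059 = 10145*(-827709/98) + 13059 = -8397107805/98 + 13059 = -8395828023/98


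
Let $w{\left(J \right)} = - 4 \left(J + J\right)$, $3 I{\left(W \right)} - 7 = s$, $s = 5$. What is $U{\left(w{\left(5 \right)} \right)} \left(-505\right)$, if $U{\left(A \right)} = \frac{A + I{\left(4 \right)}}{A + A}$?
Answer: $- \frac{909}{4} \approx -227.25$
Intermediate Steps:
$I{\left(W \right)} = 4$ ($I{\left(W \right)} = \frac{7}{3} + \frac{1}{3} \cdot 5 = \frac{7}{3} + \frac{5}{3} = 4$)
$w{\left(J \right)} = - 8 J$ ($w{\left(J \right)} = - 4 \cdot 2 J = - 8 J$)
$U{\left(A \right)} = \frac{4 + A}{2 A}$ ($U{\left(A \right)} = \frac{A + 4}{A + A} = \frac{4 + A}{2 A}$)
$U{\left(w{\left(5 \right)} \right)} \left(-505\right) = \frac{4 - 40}{2 \left(\left(-8\right) 5\right)} \left(-505\right) = \frac{4 - 40}{2 \left(-40\right)} \left(-505\right) = \frac{1}{2} \left(- \frac{1}{40}\right) \left(-36\right) \left(-505\right) = \frac{9}{20} \left(-505\right) = - \frac{909}{4}$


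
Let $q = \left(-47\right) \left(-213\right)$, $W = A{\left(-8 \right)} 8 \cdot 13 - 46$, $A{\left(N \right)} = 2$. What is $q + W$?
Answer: $10173$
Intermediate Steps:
$W = 162$ ($W = 2 \cdot 8 \cdot 13 - 46 = 2 \cdot 104 - 46 = 208 - 46 = 162$)
$q = 10011$
$q + W = 10011 + 162 = 10173$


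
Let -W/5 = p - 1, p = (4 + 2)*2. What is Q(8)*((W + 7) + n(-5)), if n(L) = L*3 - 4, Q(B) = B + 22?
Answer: -2010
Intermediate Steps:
Q(B) = 22 + B
n(L) = -4 + 3*L (n(L) = 3*L - 4 = -4 + 3*L)
p = 12 (p = 6*2 = 12)
W = -55 (W = -5*(12 - 1) = -5*11 = -55)
Q(8)*((W + 7) + n(-5)) = (22 + 8)*((-55 + 7) + (-4 + 3*(-5))) = 30*(-48 + (-4 - 15)) = 30*(-48 - 19) = 30*(-67) = -2010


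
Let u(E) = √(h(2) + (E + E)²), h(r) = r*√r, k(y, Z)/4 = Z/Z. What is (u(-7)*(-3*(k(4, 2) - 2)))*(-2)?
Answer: 12*√(196 + 2*√2) ≈ 169.21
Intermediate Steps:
k(y, Z) = 4 (k(y, Z) = 4*(Z/Z) = 4*1 = 4)
h(r) = r^(3/2)
u(E) = √(2*√2 + 4*E²) (u(E) = √(2^(3/2) + (E + E)²) = √(2*√2 + (2*E)²) = √(2*√2 + 4*E²))
(u(-7)*(-3*(k(4, 2) - 2)))*(-2) = (√(2*√2 + 4*(-7)²)*(-3*(4 - 2)))*(-2) = (√(2*√2 + 4*49)*(-3*2))*(-2) = (√(2*√2 + 196)*(-6))*(-2) = (√(196 + 2*√2)*(-6))*(-2) = -6*√(196 + 2*√2)*(-2) = 12*√(196 + 2*√2)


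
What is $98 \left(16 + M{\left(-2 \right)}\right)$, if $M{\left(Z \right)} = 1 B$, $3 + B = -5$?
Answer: $784$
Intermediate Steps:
$B = -8$ ($B = -3 - 5 = -8$)
$M{\left(Z \right)} = -8$ ($M{\left(Z \right)} = 1 \left(-8\right) = -8$)
$98 \left(16 + M{\left(-2 \right)}\right) = 98 \left(16 - 8\right) = 98 \cdot 8 = 784$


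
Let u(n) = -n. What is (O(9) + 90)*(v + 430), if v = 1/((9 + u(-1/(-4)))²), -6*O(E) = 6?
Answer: 46882174/1225 ≈ 38271.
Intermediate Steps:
O(E) = -1 (O(E) = -⅙*6 = -1)
v = 16/1225 (v = 1/((9 - (-1)/(-4))²) = 1/((9 - (-1)*(-1)/4)²) = 1/((9 - 1*¼)²) = 1/((9 - ¼)²) = 1/((35/4)²) = 1/(1225/16) = 16/1225 ≈ 0.013061)
(O(9) + 90)*(v + 430) = (-1 + 90)*(16/1225 + 430) = 89*(526766/1225) = 46882174/1225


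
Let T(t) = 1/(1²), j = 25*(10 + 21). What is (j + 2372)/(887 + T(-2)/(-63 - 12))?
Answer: 236025/66524 ≈ 3.5480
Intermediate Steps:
j = 775 (j = 25*31 = 775)
T(t) = 1 (T(t) = 1/1 = 1)
(j + 2372)/(887 + T(-2)/(-63 - 12)) = (775 + 2372)/(887 + 1/(-63 - 12)) = 3147/(887 + 1/(-75)) = 3147/(887 - 1/75*1) = 3147/(887 - 1/75) = 3147/(66524/75) = 3147*(75/66524) = 236025/66524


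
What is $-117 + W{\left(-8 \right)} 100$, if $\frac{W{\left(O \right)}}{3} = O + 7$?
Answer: $-417$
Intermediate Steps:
$W{\left(O \right)} = 21 + 3 O$ ($W{\left(O \right)} = 3 \left(O + 7\right) = 3 \left(7 + O\right) = 21 + 3 O$)
$-117 + W{\left(-8 \right)} 100 = -117 + \left(21 + 3 \left(-8\right)\right) 100 = -117 + \left(21 - 24\right) 100 = -117 - 300 = -417$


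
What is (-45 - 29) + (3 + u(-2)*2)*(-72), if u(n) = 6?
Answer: -1154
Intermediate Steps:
(-45 - 29) + (3 + u(-2)*2)*(-72) = (-45 - 29) + (3 + 6*2)*(-72) = -74 + (3 + 12)*(-72) = -74 + 15*(-72) = -74 - 1080 = -1154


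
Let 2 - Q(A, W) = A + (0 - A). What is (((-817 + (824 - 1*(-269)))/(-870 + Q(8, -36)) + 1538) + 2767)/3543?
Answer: 311372/256277 ≈ 1.2150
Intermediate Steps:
Q(A, W) = 2 (Q(A, W) = 2 - (A + (0 - A)) = 2 - (A - A) = 2 - 1*0 = 2 + 0 = 2)
(((-817 + (824 - 1*(-269)))/(-870 + Q(8, -36)) + 1538) + 2767)/3543 = (((-817 + (824 - 1*(-269)))/(-870 + 2) + 1538) + 2767)/3543 = (((-817 + (824 + 269))/(-868) + 1538) + 2767)*(1/3543) = (((-817 + 1093)*(-1/868) + 1538) + 2767)*(1/3543) = ((276*(-1/868) + 1538) + 2767)*(1/3543) = ((-69/217 + 1538) + 2767)*(1/3543) = (333677/217 + 2767)*(1/3543) = (934116/217)*(1/3543) = 311372/256277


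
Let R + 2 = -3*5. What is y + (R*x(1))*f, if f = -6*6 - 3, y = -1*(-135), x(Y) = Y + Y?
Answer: 1461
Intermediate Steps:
x(Y) = 2*Y
R = -17 (R = -2 - 3*5 = -2 - 15 = -17)
y = 135
f = -39 (f = -36 - 3 = -39)
y + (R*x(1))*f = 135 - 34*(-39) = 135 + 1326 = 1461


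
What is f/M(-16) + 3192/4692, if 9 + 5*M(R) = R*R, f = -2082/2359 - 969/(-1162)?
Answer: 25691248643/37818973738 ≈ 0.67932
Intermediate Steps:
f = -19059/391594 (f = -2082*1/2359 - 969*(-1/1162) = -2082/2359 + 969/1162 = -19059/391594 ≈ -0.048670)
M(R) = -9/5 + R²/5 (M(R) = -9/5 + (R*R)/5 = -9/5 + R²/5)
f/M(-16) + 3192/4692 = -19059/(391594*(-9/5 + (⅕)*(-16)²)) + 3192/4692 = -19059/(391594*(-9/5 + (⅕)*256)) + 3192*(1/4692) = -19059/(391594*(-9/5 + 256/5)) + 266/391 = -19059/(391594*247/5) + 266/391 = -19059/391594*5/247 + 266/391 = -95295/96723718 + 266/391 = 25691248643/37818973738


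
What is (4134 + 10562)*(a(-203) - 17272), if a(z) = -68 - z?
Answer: -251845352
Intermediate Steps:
(4134 + 10562)*(a(-203) - 17272) = (4134 + 10562)*((-68 - 1*(-203)) - 17272) = 14696*((-68 + 203) - 17272) = 14696*(135 - 17272) = 14696*(-17137) = -251845352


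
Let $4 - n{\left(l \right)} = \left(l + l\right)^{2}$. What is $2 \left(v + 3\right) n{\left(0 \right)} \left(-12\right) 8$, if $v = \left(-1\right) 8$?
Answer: $3840$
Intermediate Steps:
$v = -8$
$n{\left(l \right)} = 4 - 4 l^{2}$ ($n{\left(l \right)} = 4 - \left(l + l\right)^{2} = 4 - \left(2 l\right)^{2} = 4 - 4 l^{2}$)
$2 \left(v + 3\right) n{\left(0 \right)} \left(-12\right) 8 = 2 \left(-8 + 3\right) \left(4 - 4 \cdot 0^{2}\right) \left(-12\right) 8 = 2 \left(-5\right) \left(4 - 0\right) \left(-12\right) 8 = - 10 \left(4 + 0\right) \left(-12\right) 8 = - 10 \cdot 4 \left(-12\right) 8 = - 10 \left(\left(-48\right) 8\right) = \left(-10\right) \left(-384\right) = 3840$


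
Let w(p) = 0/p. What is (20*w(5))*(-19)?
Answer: 0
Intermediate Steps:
w(p) = 0
(20*w(5))*(-19) = (20*0)*(-19) = 0*(-19) = 0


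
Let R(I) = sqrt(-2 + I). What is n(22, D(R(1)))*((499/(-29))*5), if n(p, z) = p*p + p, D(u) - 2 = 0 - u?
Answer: -1262470/29 ≈ -43533.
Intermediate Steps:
D(u) = 2 - u (D(u) = 2 + (0 - u) = 2 - u)
n(p, z) = p + p**2 (n(p, z) = p**2 + p = p + p**2)
n(22, D(R(1)))*((499/(-29))*5) = (22*(1 + 22))*((499/(-29))*5) = (22*23)*((499*(-1/29))*5) = 506*(-499/29*5) = 506*(-2495/29) = -1262470/29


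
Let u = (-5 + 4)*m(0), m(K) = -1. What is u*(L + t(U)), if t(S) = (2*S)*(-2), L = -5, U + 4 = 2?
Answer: 3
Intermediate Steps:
U = -2 (U = -4 + 2 = -2)
t(S) = -4*S
u = 1 (u = (-5 + 4)*(-1) = -1*(-1) = 1)
u*(L + t(U)) = 1*(-5 - 4*(-2)) = 1*(-5 + 8) = 1*3 = 3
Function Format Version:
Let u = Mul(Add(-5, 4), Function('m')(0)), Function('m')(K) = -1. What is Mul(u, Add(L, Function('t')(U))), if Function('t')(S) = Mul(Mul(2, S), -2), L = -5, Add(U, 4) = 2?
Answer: 3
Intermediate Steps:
U = -2 (U = Add(-4, 2) = -2)
Function('t')(S) = Mul(-4, S)
u = 1 (u = Mul(Add(-5, 4), -1) = Mul(-1, -1) = 1)
Mul(u, Add(L, Function('t')(U))) = Mul(1, Add(-5, Mul(-4, -2))) = Mul(1, Add(-5, 8)) = Mul(1, 3) = 3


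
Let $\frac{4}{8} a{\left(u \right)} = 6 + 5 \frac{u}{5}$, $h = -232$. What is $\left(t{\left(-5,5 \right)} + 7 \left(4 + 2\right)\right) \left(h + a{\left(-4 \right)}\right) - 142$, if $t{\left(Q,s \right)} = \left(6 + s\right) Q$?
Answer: $2822$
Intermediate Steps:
$t{\left(Q,s \right)} = Q \left(6 + s\right)$
$a{\left(u \right)} = 12 + 2 u$ ($a{\left(u \right)} = 2 \left(6 + 5 \frac{u}{5}\right) = 2 \left(6 + u\right) = 12 + 2 u$)
$\left(t{\left(-5,5 \right)} + 7 \left(4 + 2\right)\right) \left(h + a{\left(-4 \right)}\right) - 142 = \left(- 5 \left(6 + 5\right) + 7 \left(4 + 2\right)\right) \left(-232 + \left(12 + 2 \left(-4\right)\right)\right) - 142 = \left(\left(-5\right) 11 + 7 \cdot 6\right) \left(-232 + \left(12 - 8\right)\right) - 142 = \left(-55 + 42\right) \left(-232 + 4\right) - 142 = \left(-13\right) \left(-228\right) - 142 = 2964 - 142 = 2822$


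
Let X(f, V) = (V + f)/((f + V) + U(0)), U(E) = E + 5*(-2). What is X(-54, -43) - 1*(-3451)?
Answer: 369354/107 ≈ 3451.9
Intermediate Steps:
U(E) = -10 + E (U(E) = E - 10 = -10 + E)
X(f, V) = (V + f)/(-10 + V + f) (X(f, V) = (V + f)/((f + V) + (-10 + 0)) = (V + f)/((V + f) - 10) = (V + f)/(-10 + V + f))
X(-54, -43) - 1*(-3451) = (-43 - 54)/(-10 - 43 - 54) - 1*(-3451) = -97/(-107) + 3451 = -1/107*(-97) + 3451 = 97/107 + 3451 = 369354/107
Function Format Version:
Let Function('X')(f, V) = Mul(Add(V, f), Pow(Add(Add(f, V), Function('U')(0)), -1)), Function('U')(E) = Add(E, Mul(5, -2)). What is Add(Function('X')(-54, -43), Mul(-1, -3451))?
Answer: Rational(369354, 107) ≈ 3451.9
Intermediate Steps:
Function('U')(E) = Add(-10, E) (Function('U')(E) = Add(E, -10) = Add(-10, E))
Function('X')(f, V) = Mul(Pow(Add(-10, V, f), -1), Add(V, f)) (Function('X')(f, V) = Mul(Add(V, f), Pow(Add(Add(f, V), Add(-10, 0)), -1)) = Mul(Add(V, f), Pow(Add(Add(V, f), -10), -1)) = Mul(Add(V, f), Pow(Add(-10, V, f), -1)) = Mul(Pow(Add(-10, V, f), -1), Add(V, f)))
Add(Function('X')(-54, -43), Mul(-1, -3451)) = Add(Mul(Pow(Add(-10, -43, -54), -1), Add(-43, -54)), Mul(-1, -3451)) = Add(Mul(Pow(-107, -1), -97), 3451) = Add(Mul(Rational(-1, 107), -97), 3451) = Add(Rational(97, 107), 3451) = Rational(369354, 107)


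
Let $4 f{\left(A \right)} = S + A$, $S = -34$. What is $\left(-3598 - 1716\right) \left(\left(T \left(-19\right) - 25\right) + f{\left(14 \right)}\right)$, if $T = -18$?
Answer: $-1657968$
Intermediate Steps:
$f{\left(A \right)} = - \frac{17}{2} + \frac{A}{4}$ ($f{\left(A \right)} = \frac{-34 + A}{4} = - \frac{17}{2} + \frac{A}{4}$)
$\left(-3598 - 1716\right) \left(\left(T \left(-19\right) - 25\right) + f{\left(14 \right)}\right) = \left(-3598 - 1716\right) \left(\left(\left(-18\right) \left(-19\right) - 25\right) + \left(- \frac{17}{2} + \frac{1}{4} \cdot 14\right)\right) = - 5314 \left(\left(342 - 25\right) + \left(- \frac{17}{2} + \frac{7}{2}\right)\right) = - 5314 \left(317 - 5\right) = \left(-5314\right) 312 = -1657968$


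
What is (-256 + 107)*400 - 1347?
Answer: -60947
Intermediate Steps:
(-256 + 107)*400 - 1347 = -149*400 - 1347 = -59600 - 1347 = -60947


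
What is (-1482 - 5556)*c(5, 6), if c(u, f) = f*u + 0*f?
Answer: -211140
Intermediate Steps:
c(u, f) = f*u (c(u, f) = f*u + 0 = f*u)
(-1482 - 5556)*c(5, 6) = (-1482 - 5556)*(6*5) = -7038*30 = -211140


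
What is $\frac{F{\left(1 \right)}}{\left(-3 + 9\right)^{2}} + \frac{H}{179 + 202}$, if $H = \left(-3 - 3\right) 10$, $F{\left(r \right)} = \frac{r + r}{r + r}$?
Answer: $- \frac{593}{4572} \approx -0.1297$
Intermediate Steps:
$F{\left(r \right)} = 1$ ($F{\left(r \right)} = \frac{2 r}{2 r} = 2 r \frac{1}{2 r} = 1$)
$H = -60$ ($H = \left(-6\right) 10 = -60$)
$\frac{F{\left(1 \right)}}{\left(-3 + 9\right)^{2}} + \frac{H}{179 + 202} = 1 \frac{1}{\left(-3 + 9\right)^{2}} - \frac{60}{179 + 202} = 1 \frac{1}{6^{2}} - \frac{60}{381} = 1 \cdot \frac{1}{36} - \frac{20}{127} = \frac{1}{36} - \frac{20}{127} = - \frac{593}{4572}$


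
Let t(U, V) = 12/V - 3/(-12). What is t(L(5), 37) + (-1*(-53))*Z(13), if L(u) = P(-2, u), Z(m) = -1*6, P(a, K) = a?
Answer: -46979/148 ≈ -317.43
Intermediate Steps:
Z(m) = -6
L(u) = -2
t(U, V) = 1/4 + 12/V (t(U, V) = 12/V - 3*(-1/12) = 12/V + 1/4 = 1/4 + 12/V)
t(L(5), 37) + (-1*(-53))*Z(13) = (1/4)*(48 + 37)/37 - 1*(-53)*(-6) = (1/4)*(1/37)*85 + 53*(-6) = 85/148 - 318 = -46979/148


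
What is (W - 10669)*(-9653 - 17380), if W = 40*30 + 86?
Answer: 253650639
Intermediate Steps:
W = 1286 (W = 1200 + 86 = 1286)
(W - 10669)*(-9653 - 17380) = (1286 - 10669)*(-9653 - 17380) = -9383*(-27033) = 253650639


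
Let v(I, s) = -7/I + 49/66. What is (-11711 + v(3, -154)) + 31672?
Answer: 439107/22 ≈ 19959.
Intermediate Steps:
v(I, s) = 49/66 - 7/I (v(I, s) = -7/I + 49*(1/66) = -7/I + 49/66 = 49/66 - 7/I)
(-11711 + v(3, -154)) + 31672 = (-11711 + (49/66 - 7/3)) + 31672 = (-11711 - 35/22) + 31672 = -257677/22 + 31672 = 439107/22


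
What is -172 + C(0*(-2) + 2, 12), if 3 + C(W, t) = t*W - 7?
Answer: -158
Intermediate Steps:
C(W, t) = -10 + W*t (C(W, t) = -3 + (t*W - 7) = -3 + (W*t - 7) = -3 + (-7 + W*t) = -10 + W*t)
-172 + C(0*(-2) + 2, 12) = -172 + (-10 + (0*(-2) + 2)*12) = -172 + (-10 + (0 + 2)*12) = -172 + (-10 + 2*12) = -172 + (-10 + 24) = -172 + 14 = -158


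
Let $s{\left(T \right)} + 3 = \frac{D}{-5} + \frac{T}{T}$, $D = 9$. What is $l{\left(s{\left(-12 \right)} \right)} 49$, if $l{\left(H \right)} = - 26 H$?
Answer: $\frac{24206}{5} \approx 4841.2$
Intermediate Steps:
$s{\left(T \right)} = - \frac{19}{5}$ ($s{\left(T \right)} = -3 + \left(\frac{9}{-5} + \frac{T}{T}\right) = -3 + \left(9 \left(- \frac{1}{5}\right) + 1\right) = -3 + \left(- \frac{9}{5} + 1\right) = -3 - \frac{4}{5} = - \frac{19}{5}$)
$l{\left(s{\left(-12 \right)} \right)} 49 = \left(-26\right) \left(- \frac{19}{5}\right) 49 = \frac{494}{5} \cdot 49 = \frac{24206}{5}$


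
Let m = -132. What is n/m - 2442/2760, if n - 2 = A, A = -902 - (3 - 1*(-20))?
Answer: 46357/7590 ≈ 6.1076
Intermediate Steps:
A = -925 (A = -902 - (3 + 20) = -902 - 1*23 = -902 - 23 = -925)
n = -923 (n = 2 - 925 = -923)
n/m - 2442/2760 = -923/(-132) - 2442/2760 = -923*(-1/132) - 2442*1/2760 = 923/132 - 407/460 = 46357/7590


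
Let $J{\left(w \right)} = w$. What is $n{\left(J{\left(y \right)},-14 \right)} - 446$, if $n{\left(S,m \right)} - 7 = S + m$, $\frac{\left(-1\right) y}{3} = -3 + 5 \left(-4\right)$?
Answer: $-384$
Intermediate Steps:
$y = 69$ ($y = - 3 \left(-3 + 5 \left(-4\right)\right) = - 3 \left(-3 - 20\right) = \left(-3\right) \left(-23\right) = 69$)
$n{\left(S,m \right)} = 7 + S + m$ ($n{\left(S,m \right)} = 7 + \left(S + m\right) = 7 + S + m$)
$n{\left(J{\left(y \right)},-14 \right)} - 446 = \left(7 + 69 - 14\right) - 446 = 62 - 446 = -384$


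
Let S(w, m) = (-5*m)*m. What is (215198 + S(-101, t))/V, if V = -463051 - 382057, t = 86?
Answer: -89109/422554 ≈ -0.21088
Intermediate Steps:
S(w, m) = -5*m²
V = -845108
(215198 + S(-101, t))/V = (215198 - 5*86²)/(-845108) = (215198 - 5*7396)*(-1/845108) = (215198 - 36980)*(-1/845108) = 178218*(-1/845108) = -89109/422554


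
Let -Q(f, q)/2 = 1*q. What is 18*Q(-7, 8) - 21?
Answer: -309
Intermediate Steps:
Q(f, q) = -2*q
18*Q(-7, 8) - 21 = 18*(-2*8) - 21 = 18*(-16) - 21 = -288 - 21 = -309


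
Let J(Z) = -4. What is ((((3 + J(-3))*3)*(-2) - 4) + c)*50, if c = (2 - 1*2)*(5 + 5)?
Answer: 100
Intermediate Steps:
c = 0 (c = (2 - 2)*10 = 0*10 = 0)
((((3 + J(-3))*3)*(-2) - 4) + c)*50 = ((((3 - 4)*3)*(-2) - 4) + 0)*50 = ((-1*3*(-2) - 4) + 0)*50 = ((-3*(-2) - 4) + 0)*50 = ((6 - 4) + 0)*50 = (2 + 0)*50 = 2*50 = 100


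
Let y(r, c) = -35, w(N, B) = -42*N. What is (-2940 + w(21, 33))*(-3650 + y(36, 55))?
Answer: 14084070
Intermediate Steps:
(-2940 + w(21, 33))*(-3650 + y(36, 55)) = (-2940 - 42*21)*(-3650 - 35) = (-2940 - 882)*(-3685) = -3822*(-3685) = 14084070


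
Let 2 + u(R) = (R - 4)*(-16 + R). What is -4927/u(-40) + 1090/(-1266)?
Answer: -4460581/1558446 ≈ -2.8622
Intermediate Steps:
u(R) = -2 + (-16 + R)*(-4 + R) (u(R) = -2 + (R - 4)*(-16 + R) = -2 + (-4 + R)*(-16 + R) = -2 + (-16 + R)*(-4 + R))
-4927/u(-40) + 1090/(-1266) = -4927/(62 + (-40)² - 20*(-40)) + 1090/(-1266) = -4927/(62 + 1600 + 800) + 1090*(-1/1266) = -4927/2462 - 545/633 = -4460581/1558446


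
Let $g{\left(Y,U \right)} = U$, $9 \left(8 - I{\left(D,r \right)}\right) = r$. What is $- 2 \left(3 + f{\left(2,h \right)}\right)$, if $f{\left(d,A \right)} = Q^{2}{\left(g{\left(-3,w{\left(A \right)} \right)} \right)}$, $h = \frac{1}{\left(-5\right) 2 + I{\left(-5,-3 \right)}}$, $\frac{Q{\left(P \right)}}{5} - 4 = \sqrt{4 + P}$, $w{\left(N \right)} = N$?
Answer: $-976 - 80 \sqrt{85} \approx -1713.6$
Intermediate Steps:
$I{\left(D,r \right)} = 8 - \frac{r}{9}$
$Q{\left(P \right)} = 20 + 5 \sqrt{4 + P}$
$h = - \frac{3}{5}$ ($h = \frac{1}{\left(-5\right) 2 + \left(8 - - \frac{1}{3}\right)} = \frac{1}{-10 + \left(8 + \frac{1}{3}\right)} = \frac{1}{-10 + \frac{25}{3}} = \frac{1}{- \frac{5}{3}} = - \frac{3}{5} \approx -0.6$)
$f{\left(d,A \right)} = \left(20 + 5 \sqrt{4 + A}\right)^{2}$
$- 2 \left(3 + f{\left(2,h \right)}\right) = - 2 \left(3 + 25 \left(4 + \sqrt{4 - \frac{3}{5}}\right)^{2}\right) = - 2 \left(3 + 25 \left(4 + \sqrt{\frac{17}{5}}\right)^{2}\right) = - 2 \left(3 + 25 \left(4 + \frac{\sqrt{85}}{5}\right)^{2}\right) = -6 - 50 \left(4 + \frac{\sqrt{85}}{5}\right)^{2}$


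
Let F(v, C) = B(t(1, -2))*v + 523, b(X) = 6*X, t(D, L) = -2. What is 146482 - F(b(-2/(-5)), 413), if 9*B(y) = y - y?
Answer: 145959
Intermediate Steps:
B(y) = 0 (B(y) = (y - y)/9 = (⅑)*0 = 0)
F(v, C) = 523 (F(v, C) = 0*v + 523 = 0 + 523 = 523)
146482 - F(b(-2/(-5)), 413) = 146482 - 1*523 = 146482 - 523 = 145959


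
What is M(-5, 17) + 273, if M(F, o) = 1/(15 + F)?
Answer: 2731/10 ≈ 273.10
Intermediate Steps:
M(-5, 17) + 273 = 1/(15 - 5) + 273 = 1/10 + 273 = ⅒ + 273 = 2731/10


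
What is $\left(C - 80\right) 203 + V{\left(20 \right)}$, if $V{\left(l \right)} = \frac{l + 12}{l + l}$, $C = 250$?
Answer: $\frac{172554}{5} \approx 34511.0$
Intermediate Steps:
$V{\left(l \right)} = \frac{12 + l}{2 l}$
$\left(C - 80\right) 203 + V{\left(20 \right)} = \left(250 - 80\right) 203 + \frac{12 + 20}{2 \cdot 20} = 170 \cdot 203 + \frac{1}{2} \cdot \frac{1}{20} \cdot 32 = 34510 + \frac{4}{5} = \frac{172554}{5}$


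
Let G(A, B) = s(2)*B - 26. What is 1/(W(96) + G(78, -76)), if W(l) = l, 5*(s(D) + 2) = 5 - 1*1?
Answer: 5/806 ≈ 0.0062035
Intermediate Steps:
s(D) = -6/5 (s(D) = -2 + (5 - 1*1)/5 = -2 + (5 - 1)/5 = -2 + (⅕)*4 = -2 + ⅘ = -6/5)
G(A, B) = -26 - 6*B/5 (G(A, B) = -6*B/5 - 26 = -26 - 6*B/5)
1/(W(96) + G(78, -76)) = 1/(96 + (-26 - 6/5*(-76))) = 1/(96 + (-26 + 456/5)) = 1/(96 + 326/5) = 1/(806/5) = 5/806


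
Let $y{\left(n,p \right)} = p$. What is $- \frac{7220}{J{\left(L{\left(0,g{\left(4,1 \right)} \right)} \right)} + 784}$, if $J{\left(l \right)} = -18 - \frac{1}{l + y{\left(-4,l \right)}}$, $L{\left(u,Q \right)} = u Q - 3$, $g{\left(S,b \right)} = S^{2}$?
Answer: $- \frac{43320}{4597} \approx -9.4235$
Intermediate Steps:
$L{\left(u,Q \right)} = -3 + Q u$ ($L{\left(u,Q \right)} = Q u - 3 = -3 + Q u$)
$J{\left(l \right)} = -18 - \frac{1}{2 l}$ ($J{\left(l \right)} = -18 - \frac{1}{l + l} = -18 - \frac{1}{2 l}$)
$- \frac{7220}{J{\left(L{\left(0,g{\left(4,1 \right)} \right)} \right)} + 784} = - \frac{7220}{\left(-18 - \frac{1}{2 \left(-3 + 4^{2} \cdot 0\right)}\right) + 784} = - \frac{7220}{\left(-18 - \frac{1}{2 \left(-3 + 16 \cdot 0\right)}\right) + 784} = - \frac{7220}{\left(-18 - \frac{1}{2 \left(-3 + 0\right)}\right) + 784} = - \frac{7220}{\left(-18 - \frac{1}{2 \left(-3\right)}\right) + 784} = - \frac{7220}{\left(-18 - - \frac{1}{6}\right) + 784} = - \frac{7220}{\left(-18 + \frac{1}{6}\right) + 784} = - \frac{7220}{- \frac{107}{6} + 784} = - \frac{7220}{\frac{4597}{6}} = \left(-7220\right) \frac{6}{4597} = - \frac{43320}{4597}$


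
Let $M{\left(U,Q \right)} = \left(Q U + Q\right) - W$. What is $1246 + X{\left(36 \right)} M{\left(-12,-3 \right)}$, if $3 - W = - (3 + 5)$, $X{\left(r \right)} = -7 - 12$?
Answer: $828$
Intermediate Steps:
$X{\left(r \right)} = -19$
$W = 11$ ($W = 3 - - (3 + 5) = 3 - \left(-1\right) 8 = 3 - -8 = 3 + 8 = 11$)
$M{\left(U,Q \right)} = -11 + Q + Q U$ ($M{\left(U,Q \right)} = \left(Q U + Q\right) - 11 = \left(Q + Q U\right) - 11 = -11 + Q + Q U$)
$1246 + X{\left(36 \right)} M{\left(-12,-3 \right)} = 1246 - 19 \left(-11 - 3 - -36\right) = 1246 - 19 \left(-11 - 3 + 36\right) = 1246 - 418 = 828$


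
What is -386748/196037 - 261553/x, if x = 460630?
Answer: -229421796701/90300523310 ≈ -2.5406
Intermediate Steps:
-386748/196037 - 261553/x = -386748/196037 - 261553/460630 = -229421796701/90300523310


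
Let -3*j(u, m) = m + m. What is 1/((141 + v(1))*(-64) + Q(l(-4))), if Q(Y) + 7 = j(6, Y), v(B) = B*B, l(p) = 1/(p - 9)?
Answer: -39/354703 ≈ -0.00010995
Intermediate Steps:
l(p) = 1/(-9 + p)
j(u, m) = -2*m/3 (j(u, m) = -(m + m)/3 = -2*m/3)
v(B) = B**2
Q(Y) = -7 - 2*Y/3
1/((141 + v(1))*(-64) + Q(l(-4))) = 1/((141 + 1**2)*(-64) + (-7 - 2/(3*(-9 - 4)))) = 1/((141 + 1)*(-64) + (-7 - 2/3/(-13))) = 1/(142*(-64) + (-7 - 2/3*(-1/13))) = 1/(-9088 + (-7 + 2/39)) = 1/(-9088 - 271/39) = 1/(-354703/39) = -39/354703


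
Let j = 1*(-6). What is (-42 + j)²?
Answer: 2304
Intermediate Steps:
j = -6
(-42 + j)² = (-42 - 6)² = (-48)² = 2304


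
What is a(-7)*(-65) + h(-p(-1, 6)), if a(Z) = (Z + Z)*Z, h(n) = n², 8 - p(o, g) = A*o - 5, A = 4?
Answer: -6081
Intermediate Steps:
p(o, g) = 13 - 4*o (p(o, g) = 8 - (4*o - 5) = 8 - (-5 + 4*o) = 8 + (5 - 4*o) = 13 - 4*o)
a(Z) = 2*Z² (a(Z) = (2*Z)*Z = 2*Z²)
a(-7)*(-65) + h(-p(-1, 6)) = (2*(-7)²)*(-65) + (-(13 - 4*(-1)))² = (2*49)*(-65) + (-(13 + 4))² = 98*(-65) + (-1*17)² = -6370 + (-17)² = -6370 + 289 = -6081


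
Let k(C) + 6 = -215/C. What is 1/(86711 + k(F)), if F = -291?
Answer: 291/25231370 ≈ 1.1533e-5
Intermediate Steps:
k(C) = -6 - 215/C
1/(86711 + k(F)) = 1/(86711 + (-6 - 215/(-291))) = 1/(86711 + (-6 - 215*(-1/291))) = 1/(86711 + (-6 + 215/291)) = 1/(86711 - 1531/291) = 1/(25231370/291) = 291/25231370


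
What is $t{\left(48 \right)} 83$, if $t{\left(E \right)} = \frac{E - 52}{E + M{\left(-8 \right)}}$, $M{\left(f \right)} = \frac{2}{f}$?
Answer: $- \frac{1328}{191} \approx -6.9529$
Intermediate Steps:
$t{\left(E \right)} = \frac{-52 + E}{- \frac{1}{4} + E}$ ($t{\left(E \right)} = \frac{E - 52}{E + \frac{2}{-8}} = \frac{-52 + E}{E + 2 \left(- \frac{1}{8}\right)} = \frac{-52 + E}{E - \frac{1}{4}} = \frac{-52 + E}{- \frac{1}{4} + E}$)
$t{\left(48 \right)} 83 = \frac{4 \left(-52 + 48\right)}{-1 + 4 \cdot 48} \cdot 83 = 4 \frac{1}{-1 + 192} \left(-4\right) 83 = 4 \cdot \frac{1}{191} \left(-4\right) 83 = \left(- \frac{16}{191}\right) 83 = - \frac{1328}{191}$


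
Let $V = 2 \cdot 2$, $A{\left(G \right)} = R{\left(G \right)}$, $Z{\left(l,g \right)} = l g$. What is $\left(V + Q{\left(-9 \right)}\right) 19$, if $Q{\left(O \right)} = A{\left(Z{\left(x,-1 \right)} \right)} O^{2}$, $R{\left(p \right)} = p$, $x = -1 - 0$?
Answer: $1615$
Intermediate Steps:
$x = -1$ ($x = -1 + 0 = -1$)
$Z{\left(l,g \right)} = g l$
$A{\left(G \right)} = G$
$V = 4$
$Q{\left(O \right)} = O^{2}$ ($Q{\left(O \right)} = \left(-1\right) \left(-1\right) O^{2} = 1 O^{2} = O^{2}$)
$\left(V + Q{\left(-9 \right)}\right) 19 = \left(4 + \left(-9\right)^{2}\right) 19 = \left(4 + 81\right) 19 = 85 \cdot 19 = 1615$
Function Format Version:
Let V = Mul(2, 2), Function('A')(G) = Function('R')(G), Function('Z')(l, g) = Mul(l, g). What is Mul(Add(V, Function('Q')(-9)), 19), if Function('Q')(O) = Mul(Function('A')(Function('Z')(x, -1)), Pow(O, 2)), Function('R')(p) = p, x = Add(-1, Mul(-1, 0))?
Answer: 1615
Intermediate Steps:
x = -1 (x = Add(-1, 0) = -1)
Function('Z')(l, g) = Mul(g, l)
Function('A')(G) = G
V = 4
Function('Q')(O) = Pow(O, 2) (Function('Q')(O) = Mul(Mul(-1, -1), Pow(O, 2)) = Mul(1, Pow(O, 2)) = Pow(O, 2))
Mul(Add(V, Function('Q')(-9)), 19) = Mul(Add(4, Pow(-9, 2)), 19) = Mul(Add(4, 81), 19) = Mul(85, 19) = 1615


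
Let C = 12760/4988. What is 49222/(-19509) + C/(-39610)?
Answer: -8383853305/3322831407 ≈ -2.5231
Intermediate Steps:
C = 110/43 (C = 12760*(1/4988) = 110/43 ≈ 2.5581)
49222/(-19509) + C/(-39610) = 49222/(-19509) + (110/43)/(-39610) = 49222*(-1/19509) + (110/43)*(-1/39610) = -49222/19509 - 11/170323 = -8383853305/3322831407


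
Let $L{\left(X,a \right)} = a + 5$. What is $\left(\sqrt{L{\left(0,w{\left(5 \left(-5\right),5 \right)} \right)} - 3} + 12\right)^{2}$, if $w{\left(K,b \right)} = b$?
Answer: $\left(12 + \sqrt{7}\right)^{2} \approx 214.5$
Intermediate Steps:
$L{\left(X,a \right)} = 5 + a$
$\left(\sqrt{L{\left(0,w{\left(5 \left(-5\right),5 \right)} \right)} - 3} + 12\right)^{2} = \left(\sqrt{\left(5 + 5\right) - 3} + 12\right)^{2} = \left(\sqrt{10 - 3} + 12\right)^{2} = \left(\sqrt{7} + 12\right)^{2} = \left(12 + \sqrt{7}\right)^{2}$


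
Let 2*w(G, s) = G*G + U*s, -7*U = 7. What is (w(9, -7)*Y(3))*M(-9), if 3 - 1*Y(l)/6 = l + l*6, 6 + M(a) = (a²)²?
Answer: -31149360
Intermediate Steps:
U = -1 (U = -⅐*7 = -1)
w(G, s) = G²/2 - s/2 (w(G, s) = (G*G - s)/2 = (G² - s)/2 = G²/2 - s/2)
M(a) = -6 + a⁴ (M(a) = -6 + (a²)² = -6 + a⁴)
Y(l) = 18 - 42*l (Y(l) = 18 - 6*(l + l*6) = 18 - 6*(l + 6*l) = 18 - 42*l)
(w(9, -7)*Y(3))*M(-9) = (((½)*9² - ½*(-7))*(18 - 42*3))*(-6 + (-9)⁴) = (((½)*81 + 7/2)*(18 - 126))*(-6 + 6561) = ((81/2 + 7/2)*(-108))*6555 = (44*(-108))*6555 = -4752*6555 = -31149360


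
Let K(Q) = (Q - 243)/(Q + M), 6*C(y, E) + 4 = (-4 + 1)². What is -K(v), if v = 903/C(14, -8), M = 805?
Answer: -4203/9443 ≈ -0.44509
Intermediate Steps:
C(y, E) = ⅚ (C(y, E) = -⅔ + (-4 + 1)²/6 = -⅔ + (⅙)*(-3)² = -⅔ + (⅙)*9 = -⅔ + 3/2 = ⅚)
v = 5418/5 (v = 903/(⅚) = 903*(6/5) = 5418/5 ≈ 1083.6)
K(Q) = (-243 + Q)/(805 + Q) (K(Q) = (Q - 243)/(Q + 805) = (-243 + Q)/(805 + Q))
-K(v) = -(-243 + 5418/5)/(805 + 5418/5) = -4203/(9443/5*5) = -5*4203/(9443*5) = -1*4203/9443 = -4203/9443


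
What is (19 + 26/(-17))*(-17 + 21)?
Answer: 1188/17 ≈ 69.882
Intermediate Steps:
(19 + 26/(-17))*(-17 + 21) = (19 + 26*(-1/17))*4 = (19 - 26/17)*4 = (297/17)*4 = 1188/17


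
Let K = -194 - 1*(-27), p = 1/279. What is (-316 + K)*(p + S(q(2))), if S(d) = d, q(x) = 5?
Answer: -224756/93 ≈ -2416.7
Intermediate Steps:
p = 1/279 ≈ 0.0035842
K = -167 (K = -194 + 27 = -167)
(-316 + K)*(p + S(q(2))) = (-316 - 167)*(1/279 + 5) = -483*1396/279 = -224756/93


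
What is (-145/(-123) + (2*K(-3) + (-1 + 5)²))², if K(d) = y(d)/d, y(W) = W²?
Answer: 1890625/15129 ≈ 124.97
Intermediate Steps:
K(d) = d (K(d) = d²/d = d)
(-145/(-123) + (2*K(-3) + (-1 + 5)²))² = (-145/(-123) + (2*(-3) + (-1 + 5)²))² = (-145*(-1/123) + (-6 + 4²))² = (145/123 + (-6 + 16))² = (145/123 + 10)² = (1375/123)² = 1890625/15129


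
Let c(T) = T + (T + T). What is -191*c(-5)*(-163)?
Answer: -466995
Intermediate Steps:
c(T) = 3*T (c(T) = T + 2*T = 3*T)
-191*c(-5)*(-163) = -573*(-5)*(-163) = -191*(-15)*(-163) = 2865*(-163) = -466995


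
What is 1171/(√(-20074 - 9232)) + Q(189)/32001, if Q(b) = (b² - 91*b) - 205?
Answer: 18317/32001 - 1171*I*√29306/29306 ≈ 0.57239 - 6.8404*I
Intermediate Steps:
Q(b) = -205 + b² - 91*b
1171/(√(-20074 - 9232)) + Q(189)/32001 = 1171/(√(-20074 - 9232)) + (-205 + 189² - 91*189)/32001 = 1171/(√(-29306)) + (-205 + 35721 - 17199)*(1/32001) = 1171/((I*√29306)) + 18317*(1/32001) = 1171*(-I*√29306/29306) + 18317/32001 = -1171*I*√29306/29306 + 18317/32001 = 18317/32001 - 1171*I*√29306/29306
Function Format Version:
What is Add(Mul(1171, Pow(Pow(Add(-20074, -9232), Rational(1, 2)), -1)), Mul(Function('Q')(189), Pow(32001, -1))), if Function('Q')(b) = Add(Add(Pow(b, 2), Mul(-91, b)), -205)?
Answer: Add(Rational(18317, 32001), Mul(Rational(-1171, 29306), I, Pow(29306, Rational(1, 2)))) ≈ Add(0.57239, Mul(-6.8404, I))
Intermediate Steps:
Function('Q')(b) = Add(-205, Pow(b, 2), Mul(-91, b))
Add(Mul(1171, Pow(Pow(Add(-20074, -9232), Rational(1, 2)), -1)), Mul(Function('Q')(189), Pow(32001, -1))) = Add(Mul(1171, Pow(Pow(Add(-20074, -9232), Rational(1, 2)), -1)), Mul(Add(-205, Pow(189, 2), Mul(-91, 189)), Pow(32001, -1))) = Add(Mul(1171, Pow(Pow(-29306, Rational(1, 2)), -1)), Mul(Add(-205, 35721, -17199), Rational(1, 32001))) = Add(Mul(1171, Pow(Mul(I, Pow(29306, Rational(1, 2))), -1)), Mul(18317, Rational(1, 32001))) = Add(Mul(1171, Mul(Rational(-1, 29306), I, Pow(29306, Rational(1, 2)))), Rational(18317, 32001)) = Add(Mul(Rational(-1171, 29306), I, Pow(29306, Rational(1, 2))), Rational(18317, 32001)) = Add(Rational(18317, 32001), Mul(Rational(-1171, 29306), I, Pow(29306, Rational(1, 2))))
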